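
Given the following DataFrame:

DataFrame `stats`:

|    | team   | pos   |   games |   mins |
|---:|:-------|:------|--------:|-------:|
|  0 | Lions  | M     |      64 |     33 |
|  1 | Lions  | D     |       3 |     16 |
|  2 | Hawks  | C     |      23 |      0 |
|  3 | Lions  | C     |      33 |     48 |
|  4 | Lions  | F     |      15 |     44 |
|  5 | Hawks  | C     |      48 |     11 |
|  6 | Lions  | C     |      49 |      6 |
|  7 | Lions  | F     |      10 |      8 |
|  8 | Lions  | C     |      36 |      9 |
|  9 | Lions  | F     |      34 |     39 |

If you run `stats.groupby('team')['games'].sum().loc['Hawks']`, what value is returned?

group by team, sum of games:
team
Hawks     71
Lions    244
Name: games, dtype: int64
Finally, value at index 'Hawks' = 71.

71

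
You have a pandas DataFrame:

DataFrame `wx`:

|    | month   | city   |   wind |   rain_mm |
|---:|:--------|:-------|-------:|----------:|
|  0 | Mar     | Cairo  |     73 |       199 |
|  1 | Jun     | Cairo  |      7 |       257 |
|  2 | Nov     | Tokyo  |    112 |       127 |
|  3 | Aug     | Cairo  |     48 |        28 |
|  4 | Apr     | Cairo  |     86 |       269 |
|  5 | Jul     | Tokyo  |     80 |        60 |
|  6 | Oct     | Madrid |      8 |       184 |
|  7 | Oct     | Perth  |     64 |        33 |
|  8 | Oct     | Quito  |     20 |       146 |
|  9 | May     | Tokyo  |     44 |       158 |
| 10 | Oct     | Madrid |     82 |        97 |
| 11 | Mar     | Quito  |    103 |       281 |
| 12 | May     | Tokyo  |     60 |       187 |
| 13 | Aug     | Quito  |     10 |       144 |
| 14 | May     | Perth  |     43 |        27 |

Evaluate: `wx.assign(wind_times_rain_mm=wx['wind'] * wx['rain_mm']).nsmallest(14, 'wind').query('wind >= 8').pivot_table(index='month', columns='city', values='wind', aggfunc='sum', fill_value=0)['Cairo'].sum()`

add column wind_times_rain_mm = wx['wind'] * wx['rain_mm']:
   month    city  wind  rain_mm  wind_times_rain_mm
0    Mar   Cairo    73      199               14527
1    Jun   Cairo     7      257                1799
2    Nov   Tokyo   112      127               14224
3    Aug   Cairo    48       28                1344
4    Apr   Cairo    86      269               23134
5    Jul   Tokyo    80       60                4800
6    Oct  Madrid     8      184                1472
7    Oct   Perth    64       33                2112
8    Oct   Quito    20      146                2920
9    May   Tokyo    44      158                6952
10   Oct  Madrid    82       97                7954
11   Mar   Quito   103      281               28943
12   May   Tokyo    60      187               11220
13   Aug   Quito    10      144                1440
14   May   Perth    43       27                1161
take 14 rows with smallest wind:
   month    city  wind  rain_mm  wind_times_rain_mm
1    Jun   Cairo     7      257                1799
6    Oct  Madrid     8      184                1472
13   Aug   Quito    10      144                1440
8    Oct   Quito    20      146                2920
14   May   Perth    43       27                1161
9    May   Tokyo    44      158                6952
3    Aug   Cairo    48       28                1344
12   May   Tokyo    60      187               11220
7    Oct   Perth    64       33                2112
0    Mar   Cairo    73      199               14527
5    Jul   Tokyo    80       60                4800
10   Oct  Madrid    82       97                7954
4    Apr   Cairo    86      269               23134
11   Mar   Quito   103      281               28943
filter rows where wind >= 8:
   month    city  wind  rain_mm  wind_times_rain_mm
6    Oct  Madrid     8      184                1472
13   Aug   Quito    10      144                1440
8    Oct   Quito    20      146                2920
14   May   Perth    43       27                1161
9    May   Tokyo    44      158                6952
3    Aug   Cairo    48       28                1344
12   May   Tokyo    60      187               11220
7    Oct   Perth    64       33                2112
0    Mar   Cairo    73      199               14527
5    Jul   Tokyo    80       60                4800
10   Oct  Madrid    82       97                7954
4    Apr   Cairo    86      269               23134
11   Mar   Quito   103      281               28943
pivot: rows=month, cols=city, sum(wind):
city   Cairo  Madrid  Perth  Quito  Tokyo
month                                    
Apr       86       0      0      0      0
Aug       48       0      0     10      0
Jul        0       0      0      0     80
Mar       73       0      0    103      0
May        0       0     43      0    104
Oct        0      90     64     20      0
Then the sum of column 'Cairo': 207

207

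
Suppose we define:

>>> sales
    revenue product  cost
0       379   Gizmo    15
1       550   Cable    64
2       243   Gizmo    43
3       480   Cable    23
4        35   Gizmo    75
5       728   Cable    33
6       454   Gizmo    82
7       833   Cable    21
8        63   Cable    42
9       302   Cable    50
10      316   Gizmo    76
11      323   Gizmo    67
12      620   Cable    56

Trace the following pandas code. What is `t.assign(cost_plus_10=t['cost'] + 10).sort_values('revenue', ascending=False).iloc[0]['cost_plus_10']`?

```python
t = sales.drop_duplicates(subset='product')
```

drop duplicate product (keep=first):
   revenue product  cost
0      379   Gizmo    15
1      550   Cable    64
add column cost_plus_10 = t['cost'] + 10:
   revenue product  cost  cost_plus_10
0      379   Gizmo    15            25
1      550   Cable    64            74
sort by revenue descending:
   revenue product  cost  cost_plus_10
1      550   Cable    64            74
0      379   Gizmo    15            25
value at position 0, column 'cost_plus_10' → 74

74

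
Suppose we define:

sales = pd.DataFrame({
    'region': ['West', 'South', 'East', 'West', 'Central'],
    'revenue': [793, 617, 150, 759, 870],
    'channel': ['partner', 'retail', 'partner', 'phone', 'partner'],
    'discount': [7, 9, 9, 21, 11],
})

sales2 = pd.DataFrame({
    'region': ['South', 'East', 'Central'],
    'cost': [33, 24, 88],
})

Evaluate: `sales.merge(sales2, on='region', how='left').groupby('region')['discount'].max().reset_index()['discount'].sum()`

50

merge on 'region' (how='left') → 5 rows:
    region  revenue  channel  discount  cost
0     West      793  partner         7   NaN
1    South      617   retail         9  33.0
2     East      150  partner         9  24.0
3     West      759    phone        21   NaN
4  Central      870  partner        11  88.0
group by region, max of discount:
region
Central    11
East        9
South       9
West       21
Name: discount, dtype: int64
reset_index():
    region  discount
0  Central        11
1     East         9
2    South         9
3     West        21
sum of column 'discount' → 50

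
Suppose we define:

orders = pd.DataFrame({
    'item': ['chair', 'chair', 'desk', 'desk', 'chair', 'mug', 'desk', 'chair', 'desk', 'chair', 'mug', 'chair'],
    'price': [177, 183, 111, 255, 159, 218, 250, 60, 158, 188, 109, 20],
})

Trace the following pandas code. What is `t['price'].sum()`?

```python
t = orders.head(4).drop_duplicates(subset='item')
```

288

take first 4 rows:
    item  price
0  chair    177
1  chair    183
2   desk    111
3   desk    255
drop duplicate item (keep=first):
    item  price
0  chair    177
2   desk    111
So sum() = 288.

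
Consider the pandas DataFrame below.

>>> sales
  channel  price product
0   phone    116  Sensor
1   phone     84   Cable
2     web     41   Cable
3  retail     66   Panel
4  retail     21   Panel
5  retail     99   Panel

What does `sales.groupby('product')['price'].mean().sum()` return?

240.5

group by product, mean of price:
product
Cable      62.5
Panel      62.0
Sensor    116.0
Name: price, dtype: float64
Taking the sum of the resulting series gives 240.5.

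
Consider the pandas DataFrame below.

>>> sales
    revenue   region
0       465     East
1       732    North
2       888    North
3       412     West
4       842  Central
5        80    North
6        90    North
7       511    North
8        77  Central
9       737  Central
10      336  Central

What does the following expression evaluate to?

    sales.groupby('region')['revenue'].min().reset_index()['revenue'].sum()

1034

group by region, min of revenue:
region
Central     77
East       465
North       80
West       412
Name: revenue, dtype: int64
reset_index():
    region  revenue
0  Central       77
1     East      465
2    North       80
3     West      412
Finally, sum of column 'revenue' = 1034.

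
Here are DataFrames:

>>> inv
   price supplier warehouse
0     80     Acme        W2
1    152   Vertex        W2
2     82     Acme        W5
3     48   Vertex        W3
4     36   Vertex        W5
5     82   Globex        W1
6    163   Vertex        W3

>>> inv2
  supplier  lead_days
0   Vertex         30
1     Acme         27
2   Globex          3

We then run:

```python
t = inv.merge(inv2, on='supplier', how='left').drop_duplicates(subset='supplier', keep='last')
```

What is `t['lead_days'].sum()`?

60

merge on 'supplier' (how='left') → 7 rows:
   price supplier warehouse  lead_days
0     80     Acme        W2         27
1    152   Vertex        W2         30
2     82     Acme        W5         27
3     48   Vertex        W3         30
4     36   Vertex        W5         30
5     82   Globex        W1          3
6    163   Vertex        W3         30
drop duplicate supplier (keep=last):
   price supplier warehouse  lead_days
2     82     Acme        W5         27
5     82   Globex        W1          3
6    163   Vertex        W3         30
Hence 60.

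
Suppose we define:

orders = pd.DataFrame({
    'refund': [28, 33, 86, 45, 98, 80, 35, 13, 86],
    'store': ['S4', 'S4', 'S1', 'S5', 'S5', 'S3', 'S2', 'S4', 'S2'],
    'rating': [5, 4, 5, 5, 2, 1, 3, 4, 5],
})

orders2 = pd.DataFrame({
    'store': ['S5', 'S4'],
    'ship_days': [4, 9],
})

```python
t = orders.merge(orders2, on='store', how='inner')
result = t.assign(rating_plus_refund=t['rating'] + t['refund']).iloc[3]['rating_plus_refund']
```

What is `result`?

merge on 'store' (how='inner') → 5 rows:
   refund store  rating  ship_days
0      28    S4       5          9
1      33    S4       4          9
2      45    S5       5          4
3      98    S5       2          4
4      13    S4       4          9
add column rating_plus_refund = t['rating'] + t['refund']:
   refund store  rating  ship_days  rating_plus_refund
0      28    S4       5          9                  33
1      33    S4       4          9                  37
2      45    S5       5          4                  50
3      98    S5       2          4                 100
4      13    S4       4          9                  17
The value at position 3, column 'rating_plus_refund' is 100.

100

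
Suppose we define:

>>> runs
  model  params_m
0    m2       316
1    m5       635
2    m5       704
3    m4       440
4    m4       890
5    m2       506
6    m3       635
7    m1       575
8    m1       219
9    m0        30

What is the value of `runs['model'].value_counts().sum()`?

10

value_counts of model:
model
m2    2
m5    2
m4    2
m1    2
m3    1
m0    1
Name: count, dtype: int64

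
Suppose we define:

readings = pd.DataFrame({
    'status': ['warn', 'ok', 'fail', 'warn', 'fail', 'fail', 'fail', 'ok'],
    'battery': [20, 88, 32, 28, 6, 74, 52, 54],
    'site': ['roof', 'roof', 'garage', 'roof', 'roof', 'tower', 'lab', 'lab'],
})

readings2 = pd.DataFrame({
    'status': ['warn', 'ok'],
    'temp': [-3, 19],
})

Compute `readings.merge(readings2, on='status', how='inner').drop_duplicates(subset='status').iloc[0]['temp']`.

merge on 'status' (how='inner') → 4 rows:
  status  battery  site  temp
0   warn       20  roof    -3
1     ok       88  roof    19
2   warn       28  roof    -3
3     ok       54   lab    19
drop duplicate status (keep=first):
  status  battery  site  temp
0   warn       20  roof    -3
1     ok       88  roof    19
The value at position 0, column 'temp' is -3.

-3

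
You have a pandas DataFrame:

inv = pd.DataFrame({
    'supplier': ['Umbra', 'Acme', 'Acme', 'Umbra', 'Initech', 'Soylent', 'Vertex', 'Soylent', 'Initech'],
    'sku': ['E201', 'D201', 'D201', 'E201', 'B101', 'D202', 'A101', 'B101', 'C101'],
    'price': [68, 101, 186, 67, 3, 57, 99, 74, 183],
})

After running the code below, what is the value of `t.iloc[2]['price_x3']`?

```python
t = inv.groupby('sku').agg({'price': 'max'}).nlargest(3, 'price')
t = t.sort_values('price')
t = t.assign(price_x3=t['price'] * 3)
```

group by sku, max of price:
      price
sku        
A101     99
B101     74
C101    183
D201    186
D202     57
E201     68
take 3 rows with largest price:
      price
sku        
D201    186
C101    183
A101     99
sort by price:
      price
sku        
A101     99
C101    183
D201    186
add column price_x3 = t['price'] * 3:
      price  price_x3
sku                  
A101     99       297
C101    183       549
D201    186       558

558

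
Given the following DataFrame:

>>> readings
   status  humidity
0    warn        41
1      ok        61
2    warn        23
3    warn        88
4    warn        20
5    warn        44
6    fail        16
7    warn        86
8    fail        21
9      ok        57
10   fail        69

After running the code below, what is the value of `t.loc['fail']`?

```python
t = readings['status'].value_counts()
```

3

value_counts of status:
status
warn    6
fail    3
ok      2
Name: count, dtype: int64
Then the value at index 'fail': 3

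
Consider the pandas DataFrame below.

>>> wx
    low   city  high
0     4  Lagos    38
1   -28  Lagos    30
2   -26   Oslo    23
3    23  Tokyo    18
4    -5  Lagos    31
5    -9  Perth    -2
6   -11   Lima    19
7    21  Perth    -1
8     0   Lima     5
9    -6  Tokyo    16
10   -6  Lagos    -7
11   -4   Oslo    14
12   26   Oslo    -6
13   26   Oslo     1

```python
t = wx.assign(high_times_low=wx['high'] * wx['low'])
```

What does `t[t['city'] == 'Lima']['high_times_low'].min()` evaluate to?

-209

add column high_times_low = wx['high'] * wx['low']:
    low   city  high  high_times_low
0     4  Lagos    38             152
1   -28  Lagos    30            -840
2   -26   Oslo    23            -598
3    23  Tokyo    18             414
4    -5  Lagos    31            -155
5    -9  Perth    -2              18
6   -11   Lima    19            -209
7    21  Perth    -1             -21
8     0   Lima     5               0
9    -6  Tokyo    16             -96
10   -6  Lagos    -7              42
11   -4   Oslo    14             -56
12   26   Oslo    -6            -156
13   26   Oslo     1              26
filter rows where city == 'Lima':
   low  city  high  high_times_low
6  -11  Lima    19            -209
8    0  Lima     5               0
Hence -209.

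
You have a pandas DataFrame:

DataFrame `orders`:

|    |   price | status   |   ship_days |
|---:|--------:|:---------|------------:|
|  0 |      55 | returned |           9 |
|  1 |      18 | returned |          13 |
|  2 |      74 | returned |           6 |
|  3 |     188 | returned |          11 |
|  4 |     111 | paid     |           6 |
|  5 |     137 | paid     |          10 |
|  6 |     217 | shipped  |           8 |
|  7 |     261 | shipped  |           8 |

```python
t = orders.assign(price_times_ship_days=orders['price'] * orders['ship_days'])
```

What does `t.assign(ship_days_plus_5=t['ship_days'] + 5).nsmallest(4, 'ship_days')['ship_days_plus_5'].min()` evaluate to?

11

add column price_times_ship_days = orders['price'] * orders['ship_days']:
   price    status  ship_days  price_times_ship_days
0     55  returned          9                    495
1     18  returned         13                    234
2     74  returned          6                    444
3    188  returned         11                   2068
4    111      paid          6                    666
5    137      paid         10                   1370
6    217   shipped          8                   1736
7    261   shipped          8                   2088
add column ship_days_plus_5 = t['ship_days'] + 5:
   price    status  ship_days  price_times_ship_days  ship_days_plus_5
0     55  returned          9                    495                14
1     18  returned         13                    234                18
2     74  returned          6                    444                11
3    188  returned         11                   2068                16
4    111      paid          6                    666                11
5    137      paid         10                   1370                15
6    217   shipped          8                   1736                13
7    261   shipped          8                   2088                13
take 4 rows with smallest ship_days:
   price    status  ship_days  price_times_ship_days  ship_days_plus_5
2     74  returned          6                    444                11
4    111      paid          6                    666                11
6    217   shipped          8                   1736                13
7    261   shipped          8                   2088                13
So min() = 11.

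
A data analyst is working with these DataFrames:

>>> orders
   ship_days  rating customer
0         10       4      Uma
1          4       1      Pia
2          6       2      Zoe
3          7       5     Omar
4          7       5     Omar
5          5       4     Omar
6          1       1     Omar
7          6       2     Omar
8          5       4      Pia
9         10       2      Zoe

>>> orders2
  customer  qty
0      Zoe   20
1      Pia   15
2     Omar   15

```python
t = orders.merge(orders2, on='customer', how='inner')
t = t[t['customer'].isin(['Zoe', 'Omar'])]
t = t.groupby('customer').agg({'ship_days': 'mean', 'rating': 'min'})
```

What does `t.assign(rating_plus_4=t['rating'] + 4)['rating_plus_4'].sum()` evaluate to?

merge on 'customer' (how='inner') → 9 rows:
   ship_days  rating customer  qty
0          4       1      Pia   15
1          6       2      Zoe   20
2          7       5     Omar   15
3          7       5     Omar   15
4          5       4     Omar   15
5          1       1     Omar   15
6          6       2     Omar   15
7          5       4      Pia   15
8         10       2      Zoe   20
filter rows where customer in ['Zoe', 'Omar']:
   ship_days  rating customer  qty
1          6       2      Zoe   20
2          7       5     Omar   15
3          7       5     Omar   15
4          5       4     Omar   15
5          1       1     Omar   15
6          6       2     Omar   15
8         10       2      Zoe   20
group by customer: mean(ship_days), min(rating):
          ship_days  rating
customer                   
Omar            5.2       1
Zoe             8.0       2
add column rating_plus_4 = t['rating'] + 4:
          ship_days  rating  rating_plus_4
customer                                  
Omar            5.2       1              5
Zoe             8.0       2              6
Taking the sum of column 'rating_plus_4' gives 11.

11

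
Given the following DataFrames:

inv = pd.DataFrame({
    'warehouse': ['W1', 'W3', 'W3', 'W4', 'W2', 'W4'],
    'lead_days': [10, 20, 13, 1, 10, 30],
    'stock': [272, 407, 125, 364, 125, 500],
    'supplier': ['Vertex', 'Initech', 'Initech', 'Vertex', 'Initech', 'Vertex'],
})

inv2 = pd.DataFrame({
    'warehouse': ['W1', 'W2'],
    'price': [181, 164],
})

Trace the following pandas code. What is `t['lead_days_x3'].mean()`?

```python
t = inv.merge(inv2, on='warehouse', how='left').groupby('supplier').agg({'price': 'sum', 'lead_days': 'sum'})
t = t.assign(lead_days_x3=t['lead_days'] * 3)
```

126.0

merge on 'warehouse' (how='left') → 6 rows:
  warehouse  lead_days  stock supplier  price
0        W1         10    272   Vertex  181.0
1        W3         20    407  Initech    NaN
2        W3         13    125  Initech    NaN
3        W4          1    364   Vertex    NaN
4        W2         10    125  Initech  164.0
5        W4         30    500   Vertex    NaN
group by supplier: sum(price), sum(lead_days):
          price  lead_days
supplier                  
Initech   164.0         43
Vertex    181.0         41
add column lead_days_x3 = t['lead_days'] * 3:
          price  lead_days  lead_days_x3
supplier                                
Initech   164.0         43           129
Vertex    181.0         41           123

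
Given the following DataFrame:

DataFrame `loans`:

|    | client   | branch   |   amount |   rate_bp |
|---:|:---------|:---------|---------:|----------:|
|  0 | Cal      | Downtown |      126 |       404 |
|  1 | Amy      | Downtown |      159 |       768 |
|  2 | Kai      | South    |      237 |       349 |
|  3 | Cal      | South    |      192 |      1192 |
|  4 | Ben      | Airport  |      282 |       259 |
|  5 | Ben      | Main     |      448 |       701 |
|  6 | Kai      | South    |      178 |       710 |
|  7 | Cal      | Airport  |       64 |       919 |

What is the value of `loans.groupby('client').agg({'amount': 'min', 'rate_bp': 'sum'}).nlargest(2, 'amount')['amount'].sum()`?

460

group by client: min(amount), sum(rate_bp):
        amount  rate_bp
client                 
Amy        159      768
Ben        282      960
Cal         64     2515
Kai        178     1059
take 2 rows with largest amount:
        amount  rate_bp
client                 
Ben        282      960
Kai        178     1059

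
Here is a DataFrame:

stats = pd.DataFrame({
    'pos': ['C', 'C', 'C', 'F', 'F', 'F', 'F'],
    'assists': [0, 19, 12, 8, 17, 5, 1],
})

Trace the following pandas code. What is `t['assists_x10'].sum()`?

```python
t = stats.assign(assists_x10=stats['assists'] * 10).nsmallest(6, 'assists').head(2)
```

add column assists_x10 = stats['assists'] * 10:
  pos  assists  assists_x10
0   C        0            0
1   C       19          190
2   C       12          120
3   F        8           80
4   F       17          170
5   F        5           50
6   F        1           10
take 6 rows with smallest assists:
  pos  assists  assists_x10
0   C        0            0
6   F        1           10
5   F        5           50
3   F        8           80
2   C       12          120
4   F       17          170
take first 2 rows:
  pos  assists  assists_x10
0   C        0            0
6   F        1           10
So sum() = 10.

10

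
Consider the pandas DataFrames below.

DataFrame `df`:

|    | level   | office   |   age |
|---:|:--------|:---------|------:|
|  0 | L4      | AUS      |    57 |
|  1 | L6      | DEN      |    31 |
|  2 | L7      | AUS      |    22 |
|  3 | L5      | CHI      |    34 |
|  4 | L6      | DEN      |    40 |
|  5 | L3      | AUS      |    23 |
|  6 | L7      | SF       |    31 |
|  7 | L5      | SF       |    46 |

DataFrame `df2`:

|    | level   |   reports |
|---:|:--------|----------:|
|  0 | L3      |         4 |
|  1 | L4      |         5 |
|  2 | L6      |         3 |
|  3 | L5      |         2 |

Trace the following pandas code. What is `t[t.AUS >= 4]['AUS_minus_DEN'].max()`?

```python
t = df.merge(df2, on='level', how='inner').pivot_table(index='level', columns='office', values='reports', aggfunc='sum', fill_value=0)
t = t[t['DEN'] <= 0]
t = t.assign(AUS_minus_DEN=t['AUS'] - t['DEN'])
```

merge on 'level' (how='inner') → 6 rows:
  level office  age  reports
0    L4    AUS   57        5
1    L6    DEN   31        3
2    L5    CHI   34        2
3    L6    DEN   40        3
4    L3    AUS   23        4
5    L5     SF   46        2
pivot: rows=level, cols=office, sum(reports):
office  AUS  CHI  DEN  SF
level                    
L3        4    0    0   0
L4        5    0    0   0
L5        0    2    0   2
L6        0    0    6   0
filter rows where DEN <= 0:
office  AUS  CHI  DEN  SF
level                    
L3        4    0    0   0
L4        5    0    0   0
L5        0    2    0   2
add column AUS_minus_DEN = t['AUS'] - t['DEN']:
office  AUS  CHI  DEN  SF  AUS_minus_DEN
level                                   
L3        4    0    0   0              4
L4        5    0    0   0              5
L5        0    2    0   2              0
filter rows where AUS >= 4:
office  AUS  CHI  DEN  SF  AUS_minus_DEN
level                                   
L3        4    0    0   0              4
L4        5    0    0   0              5

5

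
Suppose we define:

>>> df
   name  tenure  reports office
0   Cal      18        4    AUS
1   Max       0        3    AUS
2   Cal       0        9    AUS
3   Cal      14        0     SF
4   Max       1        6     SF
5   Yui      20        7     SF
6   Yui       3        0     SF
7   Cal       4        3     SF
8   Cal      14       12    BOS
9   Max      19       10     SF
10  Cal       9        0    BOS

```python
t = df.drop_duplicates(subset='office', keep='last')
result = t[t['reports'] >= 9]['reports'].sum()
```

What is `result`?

drop duplicate office (keep=last):
   name  tenure  reports office
2   Cal       0        9    AUS
9   Max      19       10     SF
10  Cal       9        0    BOS
filter rows where reports >= 9:
  name  tenure  reports office
2  Cal       0        9    AUS
9  Max      19       10     SF
Taking the sum of column 'reports' gives 19.

19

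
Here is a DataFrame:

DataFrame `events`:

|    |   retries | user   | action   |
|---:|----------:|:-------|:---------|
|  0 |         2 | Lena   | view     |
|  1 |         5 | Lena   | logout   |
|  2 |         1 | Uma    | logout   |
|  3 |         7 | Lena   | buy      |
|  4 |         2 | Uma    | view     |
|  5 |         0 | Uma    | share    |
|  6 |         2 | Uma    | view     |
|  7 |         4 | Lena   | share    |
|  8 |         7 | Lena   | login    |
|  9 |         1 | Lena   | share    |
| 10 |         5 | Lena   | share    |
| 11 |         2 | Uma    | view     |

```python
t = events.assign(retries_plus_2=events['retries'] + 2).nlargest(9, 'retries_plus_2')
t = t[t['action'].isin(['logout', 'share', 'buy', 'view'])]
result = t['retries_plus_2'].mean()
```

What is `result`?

add column retries_plus_2 = events['retries'] + 2:
    retries  user  action  retries_plus_2
0         2  Lena    view               4
1         5  Lena  logout               7
2         1   Uma  logout               3
3         7  Lena     buy               9
4         2   Uma    view               4
5         0   Uma   share               2
6         2   Uma    view               4
7         4  Lena   share               6
8         7  Lena   login               9
9         1  Lena   share               3
10        5  Lena   share               7
11        2   Uma    view               4
take 9 rows with largest retries_plus_2:
    retries  user  action  retries_plus_2
3         7  Lena     buy               9
8         7  Lena   login               9
1         5  Lena  logout               7
10        5  Lena   share               7
7         4  Lena   share               6
0         2  Lena    view               4
4         2   Uma    view               4
6         2   Uma    view               4
11        2   Uma    view               4
filter rows where action in ['logout', 'share', 'buy', 'view']:
    retries  user  action  retries_plus_2
3         7  Lena     buy               9
1         5  Lena  logout               7
10        5  Lena   share               7
7         4  Lena   share               6
0         2  Lena    view               4
4         2   Uma    view               4
6         2   Uma    view               4
11        2   Uma    view               4

5.625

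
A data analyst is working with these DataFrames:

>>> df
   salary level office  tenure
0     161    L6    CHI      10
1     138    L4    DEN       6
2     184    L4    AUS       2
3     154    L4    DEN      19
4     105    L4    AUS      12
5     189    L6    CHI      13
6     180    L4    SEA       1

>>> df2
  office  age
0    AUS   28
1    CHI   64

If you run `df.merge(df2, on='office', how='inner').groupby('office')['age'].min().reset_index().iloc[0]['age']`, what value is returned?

28

merge on 'office' (how='inner') → 4 rows:
   salary level office  tenure  age
0     161    L6    CHI      10   64
1     184    L4    AUS       2   28
2     105    L4    AUS      12   28
3     189    L6    CHI      13   64
group by office, min of age:
office
AUS    28
CHI    64
Name: age, dtype: int64
reset_index():
  office  age
0    AUS   28
1    CHI   64
The value at position 0, column 'age' is 28.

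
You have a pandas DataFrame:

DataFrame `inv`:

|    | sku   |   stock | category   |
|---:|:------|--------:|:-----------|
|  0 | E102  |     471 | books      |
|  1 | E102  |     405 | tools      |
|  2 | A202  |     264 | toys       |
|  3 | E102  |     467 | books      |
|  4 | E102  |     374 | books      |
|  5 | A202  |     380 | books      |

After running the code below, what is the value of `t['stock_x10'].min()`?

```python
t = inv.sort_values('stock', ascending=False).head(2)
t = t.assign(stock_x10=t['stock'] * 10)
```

sort by stock descending:
    sku  stock category
0  E102    471    books
3  E102    467    books
1  E102    405    tools
5  A202    380    books
4  E102    374    books
2  A202    264     toys
take first 2 rows:
    sku  stock category
0  E102    471    books
3  E102    467    books
add column stock_x10 = t['stock'] * 10:
    sku  stock category  stock_x10
0  E102    471    books       4710
3  E102    467    books       4670
Taking the min of column 'stock_x10' gives 4670.

4670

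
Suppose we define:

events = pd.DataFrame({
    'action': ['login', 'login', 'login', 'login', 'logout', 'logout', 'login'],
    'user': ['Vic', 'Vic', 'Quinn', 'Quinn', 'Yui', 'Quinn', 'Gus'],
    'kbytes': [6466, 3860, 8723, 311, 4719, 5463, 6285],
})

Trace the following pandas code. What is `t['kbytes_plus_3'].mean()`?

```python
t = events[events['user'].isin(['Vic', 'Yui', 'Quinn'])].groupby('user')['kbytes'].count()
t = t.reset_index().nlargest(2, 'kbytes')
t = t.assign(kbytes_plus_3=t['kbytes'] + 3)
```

filter rows where user in ['Vic', 'Yui', 'Quinn']:
   action   user  kbytes
0   login    Vic    6466
1   login    Vic    3860
2   login  Quinn    8723
3   login  Quinn     311
4  logout    Yui    4719
5  logout  Quinn    5463
group by user, count of kbytes:
user
Quinn    3
Vic      2
Yui      1
Name: kbytes, dtype: int64
reset_index():
    user  kbytes
0  Quinn       3
1    Vic       2
2    Yui       1
take 2 rows with largest kbytes:
    user  kbytes
0  Quinn       3
1    Vic       2
add column kbytes_plus_3 = t['kbytes'] + 3:
    user  kbytes  kbytes_plus_3
0  Quinn       3              6
1    Vic       2              5
The mean of column 'kbytes_plus_3' is 5.5.

5.5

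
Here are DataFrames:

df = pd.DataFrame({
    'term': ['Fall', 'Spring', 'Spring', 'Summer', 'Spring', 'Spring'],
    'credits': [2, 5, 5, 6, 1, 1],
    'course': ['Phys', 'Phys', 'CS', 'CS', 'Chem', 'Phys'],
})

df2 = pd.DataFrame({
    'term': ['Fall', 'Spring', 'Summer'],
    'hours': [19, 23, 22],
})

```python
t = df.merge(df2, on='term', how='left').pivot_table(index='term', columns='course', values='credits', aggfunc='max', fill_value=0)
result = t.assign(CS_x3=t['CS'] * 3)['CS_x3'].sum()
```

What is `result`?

33

merge on 'term' (how='left') → 6 rows:
     term  credits course  hours
0    Fall        2   Phys     19
1  Spring        5   Phys     23
2  Spring        5     CS     23
3  Summer        6     CS     22
4  Spring        1   Chem     23
5  Spring        1   Phys     23
pivot: rows=term, cols=course, max(credits):
course  CS  Chem  Phys
term                  
Fall     0     0     2
Spring   5     1     5
Summer   6     0     0
add column CS_x3 = t['CS'] * 3:
course  CS  Chem  Phys  CS_x3
term                         
Fall     0     0     2      0
Spring   5     1     5     15
Summer   6     0     0     18
Taking the sum of column 'CS_x3' gives 33.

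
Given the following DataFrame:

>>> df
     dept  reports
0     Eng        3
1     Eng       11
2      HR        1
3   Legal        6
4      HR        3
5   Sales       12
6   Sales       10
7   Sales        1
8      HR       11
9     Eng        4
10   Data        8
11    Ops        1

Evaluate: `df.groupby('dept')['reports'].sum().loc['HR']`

group by dept, sum of reports:
dept
Data      8
Eng      18
HR       15
Legal     6
Ops       1
Sales    23
Name: reports, dtype: int64
Reading off the value at index 'HR', we get 15.

15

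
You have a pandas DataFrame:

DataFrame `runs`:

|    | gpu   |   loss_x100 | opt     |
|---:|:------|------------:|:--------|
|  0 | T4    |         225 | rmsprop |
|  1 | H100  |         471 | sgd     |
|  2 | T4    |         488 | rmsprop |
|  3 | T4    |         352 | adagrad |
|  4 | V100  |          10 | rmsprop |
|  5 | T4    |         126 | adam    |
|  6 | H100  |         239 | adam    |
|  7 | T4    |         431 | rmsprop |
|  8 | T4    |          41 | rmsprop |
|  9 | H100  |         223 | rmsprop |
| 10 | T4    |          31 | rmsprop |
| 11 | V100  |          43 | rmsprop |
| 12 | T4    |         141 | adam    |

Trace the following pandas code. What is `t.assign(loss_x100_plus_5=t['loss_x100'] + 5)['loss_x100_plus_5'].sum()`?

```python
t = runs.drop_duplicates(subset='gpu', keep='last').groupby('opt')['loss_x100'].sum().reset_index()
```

drop duplicate gpu (keep=last):
     gpu  loss_x100      opt
9   H100        223  rmsprop
11  V100         43  rmsprop
12    T4        141     adam
group by opt, sum of loss_x100:
opt
adam       141
rmsprop    266
Name: loss_x100, dtype: int64
reset_index():
       opt  loss_x100
0     adam        141
1  rmsprop        266
add column loss_x100_plus_5 = t['loss_x100'] + 5:
       opt  loss_x100  loss_x100_plus_5
0     adam        141               146
1  rmsprop        266               271
Taking the sum of column 'loss_x100_plus_5' gives 417.

417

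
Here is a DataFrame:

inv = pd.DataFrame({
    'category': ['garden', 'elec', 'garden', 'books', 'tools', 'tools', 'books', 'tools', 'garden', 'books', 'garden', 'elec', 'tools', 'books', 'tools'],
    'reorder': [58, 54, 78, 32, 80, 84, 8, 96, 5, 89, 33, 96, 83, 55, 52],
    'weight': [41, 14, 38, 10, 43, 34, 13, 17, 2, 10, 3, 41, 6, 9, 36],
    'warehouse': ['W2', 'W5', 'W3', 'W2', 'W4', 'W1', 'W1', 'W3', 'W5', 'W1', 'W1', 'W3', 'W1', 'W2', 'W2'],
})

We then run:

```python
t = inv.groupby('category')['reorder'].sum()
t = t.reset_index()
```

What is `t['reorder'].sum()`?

group by category, sum of reorder:
category
books     184
elec      150
garden    174
tools     395
Name: reorder, dtype: int64
reset_index():
  category  reorder
0    books      184
1     elec      150
2   garden      174
3    tools      395
Finally, sum of column 'reorder' = 903.

903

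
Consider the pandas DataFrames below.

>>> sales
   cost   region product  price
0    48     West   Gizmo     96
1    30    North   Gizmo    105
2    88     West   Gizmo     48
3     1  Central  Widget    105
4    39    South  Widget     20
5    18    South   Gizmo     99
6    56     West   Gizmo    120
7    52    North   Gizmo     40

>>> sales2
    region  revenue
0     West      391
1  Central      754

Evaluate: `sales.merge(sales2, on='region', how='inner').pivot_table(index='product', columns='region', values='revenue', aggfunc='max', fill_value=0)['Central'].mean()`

merge on 'region' (how='inner') → 4 rows:
   cost   region product  price  revenue
0    48     West   Gizmo     96      391
1    88     West   Gizmo     48      391
2     1  Central  Widget    105      754
3    56     West   Gizmo    120      391
pivot: rows=product, cols=region, max(revenue):
region   Central  West
product               
Gizmo          0   391
Widget       754     0
mean of column 'Central' → 377.0

377.0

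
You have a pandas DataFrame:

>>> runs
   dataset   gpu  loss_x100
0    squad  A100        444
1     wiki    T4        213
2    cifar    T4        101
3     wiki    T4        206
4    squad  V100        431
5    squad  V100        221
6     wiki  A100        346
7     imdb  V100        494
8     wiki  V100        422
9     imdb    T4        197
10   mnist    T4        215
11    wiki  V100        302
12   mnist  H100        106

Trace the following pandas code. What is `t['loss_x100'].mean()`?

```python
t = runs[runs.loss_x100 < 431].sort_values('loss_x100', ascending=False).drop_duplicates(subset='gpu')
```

filter rows where loss_x100 < 431:
   dataset   gpu  loss_x100
1     wiki    T4        213
2    cifar    T4        101
3     wiki    T4        206
5    squad  V100        221
6     wiki  A100        346
8     wiki  V100        422
9     imdb    T4        197
10   mnist    T4        215
11    wiki  V100        302
12   mnist  H100        106
sort by loss_x100 descending:
   dataset   gpu  loss_x100
8     wiki  V100        422
6     wiki  A100        346
11    wiki  V100        302
5    squad  V100        221
10   mnist    T4        215
1     wiki    T4        213
3     wiki    T4        206
9     imdb    T4        197
12   mnist  H100        106
2    cifar    T4        101
drop duplicate gpu (keep=first):
   dataset   gpu  loss_x100
8     wiki  V100        422
6     wiki  A100        346
10   mnist    T4        215
12   mnist  H100        106

272.25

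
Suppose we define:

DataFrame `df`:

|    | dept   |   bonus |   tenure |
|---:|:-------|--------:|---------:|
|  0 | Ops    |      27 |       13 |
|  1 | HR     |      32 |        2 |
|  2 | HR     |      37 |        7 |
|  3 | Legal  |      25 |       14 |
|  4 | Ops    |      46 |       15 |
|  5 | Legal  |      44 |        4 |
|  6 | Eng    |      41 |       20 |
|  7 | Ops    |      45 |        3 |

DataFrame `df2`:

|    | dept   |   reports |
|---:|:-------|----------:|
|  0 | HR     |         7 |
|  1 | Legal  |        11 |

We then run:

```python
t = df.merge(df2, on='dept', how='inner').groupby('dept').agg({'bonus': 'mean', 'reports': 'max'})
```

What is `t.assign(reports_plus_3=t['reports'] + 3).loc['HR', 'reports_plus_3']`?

merge on 'dept' (how='inner') → 4 rows:
    dept  bonus  tenure  reports
0     HR     32       2        7
1     HR     37       7        7
2  Legal     25      14       11
3  Legal     44       4       11
group by dept: mean(bonus), max(reports):
       bonus  reports
dept                 
HR      34.5        7
Legal   34.5       11
add column reports_plus_3 = t['reports'] + 3:
       bonus  reports  reports_plus_3
dept                                 
HR      34.5        7              10
Legal   34.5       11              14

10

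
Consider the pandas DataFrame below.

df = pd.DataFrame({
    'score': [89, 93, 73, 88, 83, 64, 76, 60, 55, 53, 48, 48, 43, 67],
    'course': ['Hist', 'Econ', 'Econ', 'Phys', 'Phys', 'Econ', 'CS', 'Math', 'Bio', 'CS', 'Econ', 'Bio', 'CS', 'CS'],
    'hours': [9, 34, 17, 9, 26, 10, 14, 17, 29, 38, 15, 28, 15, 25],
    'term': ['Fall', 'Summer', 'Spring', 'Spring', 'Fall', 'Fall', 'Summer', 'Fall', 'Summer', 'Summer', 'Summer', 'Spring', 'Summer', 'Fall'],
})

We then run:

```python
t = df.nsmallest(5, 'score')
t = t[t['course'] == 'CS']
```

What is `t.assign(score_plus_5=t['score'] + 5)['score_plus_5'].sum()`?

106

take 5 rows with smallest score:
    score course  hours    term
12     43     CS     15  Summer
10     48   Econ     15  Summer
11     48    Bio     28  Spring
9      53     CS     38  Summer
8      55    Bio     29  Summer
filter rows where course == 'CS':
    score course  hours    term
12     43     CS     15  Summer
9      53     CS     38  Summer
add column score_plus_5 = t['score'] + 5:
    score course  hours    term  score_plus_5
12     43     CS     15  Summer            48
9      53     CS     38  Summer            58
So sum() = 106.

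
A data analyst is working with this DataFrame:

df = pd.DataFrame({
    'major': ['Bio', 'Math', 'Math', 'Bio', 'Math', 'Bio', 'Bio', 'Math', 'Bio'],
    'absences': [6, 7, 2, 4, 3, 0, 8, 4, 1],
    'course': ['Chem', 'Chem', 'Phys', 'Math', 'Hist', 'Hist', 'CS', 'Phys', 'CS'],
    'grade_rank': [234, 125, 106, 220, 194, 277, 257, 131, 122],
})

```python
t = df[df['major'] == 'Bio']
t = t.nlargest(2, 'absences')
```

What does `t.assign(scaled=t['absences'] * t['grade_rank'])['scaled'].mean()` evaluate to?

filter rows where major == 'Bio':
  major  absences course  grade_rank
0   Bio         6   Chem         234
3   Bio         4   Math         220
5   Bio         0   Hist         277
6   Bio         8     CS         257
8   Bio         1     CS         122
take 2 rows with largest absences:
  major  absences course  grade_rank
6   Bio         8     CS         257
0   Bio         6   Chem         234
add column scaled = t['absences'] * t['grade_rank']:
  major  absences course  grade_rank  scaled
6   Bio         8     CS         257    2056
0   Bio         6   Chem         234    1404

1730.0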